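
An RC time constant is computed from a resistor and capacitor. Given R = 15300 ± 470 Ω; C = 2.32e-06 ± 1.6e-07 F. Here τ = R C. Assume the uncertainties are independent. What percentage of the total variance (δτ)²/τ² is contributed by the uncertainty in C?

83.4%

(δτ/τ)² = (1·δR/R)² + (1·δC/C)²
  R term: (1×0.0307)² = 0.000944
  C term: (1×0.0690)² = 0.00476
Total = 0.00570. Share from C = 0.00476/0.00570 = 0.834.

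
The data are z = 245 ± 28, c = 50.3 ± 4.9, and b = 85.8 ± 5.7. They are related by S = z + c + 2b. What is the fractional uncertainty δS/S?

0.0656

S is a linear combination, so absolute uncertainties add in quadrature:
  (δz)² = 784;  (δc)² = 24.0;  (2·δb)² = 130
δS = √(938) = 30.6
S = 467, so δS/S = 30.6/467 = 0.0656.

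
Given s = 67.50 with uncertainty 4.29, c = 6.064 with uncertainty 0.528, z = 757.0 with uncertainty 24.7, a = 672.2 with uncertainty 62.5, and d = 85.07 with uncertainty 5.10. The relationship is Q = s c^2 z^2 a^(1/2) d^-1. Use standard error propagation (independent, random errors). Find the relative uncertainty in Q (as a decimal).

0.211

Relative error in a monomial: (δQ/Q)² = Σ (nᵢ · δxᵢ/xᵢ)².
  (1·δs/s)² = (1×0.0636)² = 0.00404;  (2·δc/c)² = (2×0.0871)² = 0.0303;  (2·δz/z)² = (2×0.0326)² = 0.00426;  (½·δa/a)² = (0.5×0.0930)² = 0.00216;  (-1·δd/d)² = (-1×0.0600)² = 0.00359
δQ/Q = √(0.0444) = 0.211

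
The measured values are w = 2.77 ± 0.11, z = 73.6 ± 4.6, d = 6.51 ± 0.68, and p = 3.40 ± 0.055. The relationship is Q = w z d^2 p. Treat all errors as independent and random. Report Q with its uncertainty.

29400 ± 6530

Each factor contributes (exponent × relative error)² to (δQ/Q)²:
  (1·δw/w)² = (1×0.0397)² = 0.00158;  (1·δz/z)² = (1×0.0625)² = 0.00391;  (2·δd/d)² = (2×0.104)² = 0.0436;  (1·δp/p)² = (1×0.0162)² = 0.000262
δQ/Q = √(0.0494) = 0.222
Q = 29400, so δQ = 0.222 × 29400 = 6530.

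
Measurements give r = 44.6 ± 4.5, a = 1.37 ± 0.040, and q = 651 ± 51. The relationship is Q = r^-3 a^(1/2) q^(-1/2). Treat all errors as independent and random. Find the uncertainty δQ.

1.58e-07

Since Q is a product/quotient, work with relative uncertainties:
  (-3·δr/r)² = (-3×0.101)² = 0.0916;  (½·δa/a)² = (0.5×0.0292)² = 0.000213;  (−½·δq/q)² = (-0.5×0.0783)² = 0.00153
δQ/Q = √(0.0934) = 0.306
Q = 5.17e-07, so δQ = 0.306 × 5.17e-07 = 1.58e-07.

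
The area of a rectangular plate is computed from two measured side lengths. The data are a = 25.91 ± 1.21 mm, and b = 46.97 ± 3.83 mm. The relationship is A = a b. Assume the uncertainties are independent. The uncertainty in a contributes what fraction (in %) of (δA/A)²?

(δA/A)² = (1·δa/a)² + (1·δb/b)²
  a term: (1×0.0467)² = 0.00218
  b term: (1×0.0815)² = 0.00665
Total = 0.00883. Share from a = 0.00218/0.00883 = 0.247.

24.7%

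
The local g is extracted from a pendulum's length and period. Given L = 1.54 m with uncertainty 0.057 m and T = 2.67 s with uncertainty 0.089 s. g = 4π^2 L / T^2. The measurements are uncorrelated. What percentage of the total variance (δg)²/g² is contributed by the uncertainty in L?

(δg/g)² = (1·δL/L)² + (-2·δT/T)²
  L term: (1×0.0370)² = 0.00137
  T term: (-2×0.0333)² = 0.00444
Total = 0.00581. Share from L = 0.00137/0.00581 = 0.236.

23.6%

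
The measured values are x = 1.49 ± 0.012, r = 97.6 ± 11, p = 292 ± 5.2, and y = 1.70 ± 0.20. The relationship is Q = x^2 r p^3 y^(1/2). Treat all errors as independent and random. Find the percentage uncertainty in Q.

For a monomial Q ∝ x^2, r, p^3, y^(1/2), fractional errors add in quadrature:
  (2·δx/x)² = (2×0.00805)² = 0.000259;  (1·δr/r)² = (1×0.113)² = 0.0127;  (3·δp/p)² = (3×0.0178)² = 0.00285;  (½·δy/y)² = (0.5×0.118)² = 0.00346
δQ/Q = √(0.0193) = 0.139

13.9%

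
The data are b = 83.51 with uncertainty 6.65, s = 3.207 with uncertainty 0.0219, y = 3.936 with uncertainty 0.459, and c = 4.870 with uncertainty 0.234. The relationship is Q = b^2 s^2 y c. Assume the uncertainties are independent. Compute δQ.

2.8e+05

Relative error in a monomial: (δQ/Q)² = Σ (nᵢ · δxᵢ/xᵢ)².
  (2·δb/b)² = (2×0.0796)² = 0.0254;  (2·δs/s)² = (2×0.00683)² = 0.000187;  (1·δy/y)² = (1×0.117)² = 0.0136;  (1·δc/c)² = (1×0.0480)² = 0.00231
δQ/Q = √(0.0415) = 0.204
Q = 1.375e+06, so δQ = 0.204 × 1.375e+06 = 2.8e+05.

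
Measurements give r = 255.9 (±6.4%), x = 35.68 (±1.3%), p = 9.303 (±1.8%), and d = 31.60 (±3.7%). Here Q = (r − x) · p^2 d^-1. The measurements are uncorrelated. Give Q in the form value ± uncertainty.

Let u = r − x = 220.2. δu = √(δr² + δx²) = √(268 + 0.215) = 16.4, so δu/u = 0.0744.
Q is then a monomial in u, p, d:
δQ/Q = √((δu/u)² + (2·δp/p)² + (-1·δd/d)²) = √(0.00554 + 0.00130 + 0.00137) = 0.0906
Q = 603.1, so δQ = 0.0906 × 603.1 = 54.6.

603.1 ± 54.6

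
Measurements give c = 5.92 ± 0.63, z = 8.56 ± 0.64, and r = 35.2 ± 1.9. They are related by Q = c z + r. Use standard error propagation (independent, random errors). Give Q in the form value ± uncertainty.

85.9 ± 6.86

Let p = c·z = 50.7. δp/p = √((1·δc/c)² + (1·δz/z)²) = √(0.0113 + 0.00559) = 0.130, so δp = 6.59.
Q = p + r: δQ = √(δp² + δr²) = √(43.4 + 3.61) = 6.86
Q = 85.9.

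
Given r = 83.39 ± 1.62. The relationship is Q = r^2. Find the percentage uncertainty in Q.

3.89%

Relative error in a monomial: (δQ/Q)² = Σ (nᵢ · δxᵢ/xᵢ)².
  (2·δr/r)² = (2×0.0194)² = 0.00151
δQ/Q = √(0.00151) = 0.0389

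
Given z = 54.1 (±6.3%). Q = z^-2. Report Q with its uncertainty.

(3.42 ± 0.431) × 10^-4

Each factor contributes (exponent × relative error)² to (δQ/Q)²:
  (-2·δz/z)² = (-2×0.0630)² = 0.0159
δQ/Q = √(0.0159) = 0.126
Q = 0.000342, so δQ = 0.126 × 0.000342 = 4.31e-05.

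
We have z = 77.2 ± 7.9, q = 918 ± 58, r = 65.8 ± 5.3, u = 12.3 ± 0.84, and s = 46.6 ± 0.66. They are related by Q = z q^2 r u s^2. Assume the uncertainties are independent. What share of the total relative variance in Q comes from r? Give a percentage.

16.9%

(δQ/Q)² = (1·δz/z)² + (2·δq/q)² + (1·δr/r)² + (1·δu/u)² + (2·δs/s)²
  z term: (1×0.102)² = 0.0105
  q term: (2×0.0632)² = 0.0160
  r term: (1×0.0805)² = 0.00649
  u term: (1×0.0683)² = 0.00466
  s term: (2×0.0142)² = 0.000802
Total = 0.0384. Share from r = 0.00649/0.0384 = 0.169.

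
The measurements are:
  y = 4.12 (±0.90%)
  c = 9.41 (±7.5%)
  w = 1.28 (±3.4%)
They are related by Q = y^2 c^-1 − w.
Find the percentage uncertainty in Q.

Let p = y^2·c^-1 = 1.80. δp/p = √((2·δy/y)² + (-1·δc/c)²) = √(0.000324 + 0.00562) = 0.0771, so δp = 0.139.
Q = p − w: δQ = √(δp² + δw²) = √(0.0194 + 0.00189) = 0.146
Q = 0.524, so δQ/Q = 0.146/0.524 = 0.278.

27.8%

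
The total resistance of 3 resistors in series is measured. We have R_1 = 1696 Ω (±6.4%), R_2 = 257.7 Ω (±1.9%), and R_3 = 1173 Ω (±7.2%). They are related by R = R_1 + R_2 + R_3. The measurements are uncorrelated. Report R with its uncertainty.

3127 ± 138 Ω

Absolute uncertainties add in quadrature for a linear combination:
  (δR_1)² = 11800;  (δR_2)² = 24.0;  (δR_3)² = 7130
δR = √(18900) = 138 Ω
R = 3127 Ω.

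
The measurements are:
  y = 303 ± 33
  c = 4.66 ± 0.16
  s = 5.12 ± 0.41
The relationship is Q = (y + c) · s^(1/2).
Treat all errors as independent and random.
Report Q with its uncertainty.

696 ± 79.7

Let u = y + c = 308. δu = √(δy² + δc²) = √(1090 + 0.0256) = 33.0, so δu/u = 0.107.
Q is then a monomial in u, s:
δQ/Q = √((δu/u)² + (½·δs/s)²) = √(0.0115 + 0.00160) = 0.114
Q = 696, so δQ = 0.114 × 696 = 79.7.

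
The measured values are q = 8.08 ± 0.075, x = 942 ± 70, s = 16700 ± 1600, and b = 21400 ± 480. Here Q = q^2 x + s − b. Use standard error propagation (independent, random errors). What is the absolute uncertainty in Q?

Let p = q^2·x = 61500. δp/p = √((2·δq/q)² + (1·δx/x)²) = √(0.000345 + 0.00552) = 0.0766, so δp = 4710.
Q = p + s − b: δQ = √(δp² + δs² + δb²) = √(2.22e+07 + 2.56e+06 + 2.3e+05) = 5000

5000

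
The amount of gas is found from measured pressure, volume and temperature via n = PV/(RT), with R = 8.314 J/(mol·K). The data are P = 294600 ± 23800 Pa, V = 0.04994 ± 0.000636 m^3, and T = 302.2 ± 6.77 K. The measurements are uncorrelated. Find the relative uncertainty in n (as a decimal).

0.0848

Each factor contributes (exponent × relative error)² to (δn/n)²:
  (1·δP/P)² = (1×0.0808)² = 0.00653;  (1·δV/V)² = (1×0.0127)² = 0.000162;  (-1·δT/T)² = (-1×0.0224)² = 0.000502
δn/n = √(0.00719) = 0.0848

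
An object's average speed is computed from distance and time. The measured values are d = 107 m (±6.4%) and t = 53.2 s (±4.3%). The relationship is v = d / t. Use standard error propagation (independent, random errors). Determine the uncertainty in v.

0.155 m/s

Products/powers → add relative errors in quadrature, weighted by exponent:
  (1·δd/d)² = (1×0.0640)² = 0.00410;  (-1·δt/t)² = (-1×0.0430)² = 0.00185
δv/v = √(0.00594) = 0.0771
v = 2.01 m/s, so δv = 0.0771 × 2.01 = 0.155 m/s.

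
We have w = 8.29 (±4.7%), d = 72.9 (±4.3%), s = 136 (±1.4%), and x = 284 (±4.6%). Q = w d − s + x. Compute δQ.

40.7

Let p = w·d = 604. δp/p = √((1·δw/w)² + (1·δd/d)²) = √(0.00221 + 0.00185) = 0.0637, so δp = 38.5.
Q = p − s + x: δQ = √(δp² + δs² + δx²) = √(1480 + 3.63 + 171) = 40.7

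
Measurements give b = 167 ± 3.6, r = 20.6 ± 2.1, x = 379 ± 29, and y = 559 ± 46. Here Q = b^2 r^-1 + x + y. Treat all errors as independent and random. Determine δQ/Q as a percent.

Let p = b^2·r^-1 = 1350. δp/p = √((2·δb/b)² + (-1·δr/r)²) = √(0.00186 + 0.0104) = 0.111, so δp = 150.
Q = p + x + y: δQ = √(δp² + δx² + δy²) = √(22500 + 841 + 2120) = 159
Q = 2290, so δQ/Q = 159/2290 = 0.0696.

6.96%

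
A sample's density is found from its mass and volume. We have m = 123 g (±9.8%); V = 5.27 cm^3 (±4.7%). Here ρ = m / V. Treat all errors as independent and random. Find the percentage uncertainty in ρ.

Relative error in a monomial: (δρ/ρ)² = Σ (nᵢ · δxᵢ/xᵢ)².
  (1·δm/m)² = (1×0.0980)² = 0.00960;  (-1·δV/V)² = (-1×0.0470)² = 0.00221
δρ/ρ = √(0.0118) = 0.109

10.9%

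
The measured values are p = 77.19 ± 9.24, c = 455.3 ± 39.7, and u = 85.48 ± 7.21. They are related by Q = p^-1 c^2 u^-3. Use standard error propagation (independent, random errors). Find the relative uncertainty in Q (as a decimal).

0.330

Q is a product of powers, so relative uncertainties combine in quadrature:
  (-1·δp/p)² = (-1×0.120)² = 0.0143;  (2·δc/c)² = (2×0.0872)² = 0.0304;  (-3·δu/u)² = (-3×0.0843)² = 0.0640
δQ/Q = √(0.109) = 0.330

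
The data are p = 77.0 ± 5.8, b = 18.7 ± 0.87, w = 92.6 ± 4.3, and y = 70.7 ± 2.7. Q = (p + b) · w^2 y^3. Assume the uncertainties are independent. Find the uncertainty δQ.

4.63e+10

Let u = p + b = 95.7. δu = √(δp² + δb²) = √(33.6 + 0.757) = 5.86, so δu/u = 0.0613.
Q is then a monomial in u, w, y:
δQ/Q = √((δu/u)² + (2·δw/w)² + (3·δy/y)²) = √(0.00376 + 0.00863 + 0.0131) = 0.160
Q = 2.9e+11, so δQ = 0.160 × 2.9e+11 = 4.63e+10.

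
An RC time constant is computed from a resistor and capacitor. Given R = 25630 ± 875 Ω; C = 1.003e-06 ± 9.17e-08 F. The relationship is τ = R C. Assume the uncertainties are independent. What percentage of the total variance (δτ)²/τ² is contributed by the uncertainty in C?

87.8%

(δτ/τ)² = (1·δR/R)² + (1·δC/C)²
  R term: (1×0.0341)² = 0.00117
  C term: (1×0.0914)² = 0.00836
Total = 0.00952. Share from C = 0.00836/0.00952 = 0.878.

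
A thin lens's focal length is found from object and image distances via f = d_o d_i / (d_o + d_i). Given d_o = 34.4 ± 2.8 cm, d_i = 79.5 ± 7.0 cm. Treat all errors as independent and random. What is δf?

∂f/∂d_o = (d_i/(d_o+d_i))² = 0.487;  ∂f/∂d_i = (d_o/(d_o+d_i))² = 0.0912
δf = √((∂f/∂d_o · δd_o)² + (∂f/∂d_i · δd_i)²) = √(1.86 + 0.408) = 1.51 cm

1.51 cm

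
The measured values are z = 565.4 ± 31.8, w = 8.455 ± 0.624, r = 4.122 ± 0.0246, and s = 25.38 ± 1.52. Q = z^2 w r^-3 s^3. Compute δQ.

Each factor contributes (exponent × relative error)² to (δQ/Q)²:
  (2·δz/z)² = (2×0.0562)² = 0.0127;  (1·δw/w)² = (1×0.0738)² = 0.00545;  (-3·δr/r)² = (-3×0.00597)² = 0.000321;  (3·δs/s)² = (3×0.0599)² = 0.0323
δQ/Q = √(0.0507) = 0.225
Q = 6.309e+08, so δQ = 0.225 × 6.309e+08 = 1.42e+08.

1.42e+08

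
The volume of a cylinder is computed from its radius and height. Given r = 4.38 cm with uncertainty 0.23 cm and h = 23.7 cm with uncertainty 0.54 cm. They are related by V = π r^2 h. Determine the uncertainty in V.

Products/powers → add relative errors in quadrature, weighted by exponent:
  (2·δr/r)² = (2×0.0525)² = 0.0110;  (1·δh/h)² = (1×0.0228)² = 0.000519
δV/V = √(0.0115) = 0.107
V = 1430 cm^3, so δV = 0.107 × 1430 = 154 cm^3.

154 cm^3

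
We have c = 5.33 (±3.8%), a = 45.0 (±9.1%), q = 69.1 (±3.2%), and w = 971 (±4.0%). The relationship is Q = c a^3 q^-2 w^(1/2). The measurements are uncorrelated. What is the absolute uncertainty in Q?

899

Products/powers → add relative errors in quadrature, weighted by exponent:
  (1·δc/c)² = (1×0.0380)² = 0.00144;  (3·δa/a)² = (3×0.0910)² = 0.0745;  (-2·δq/q)² = (-2×0.0320)² = 0.00410;  (½·δw/w)² = (0.5×0.0400)² = 0.000400
δQ/Q = √(0.0805) = 0.284
Q = 3170, so δQ = 0.284 × 3170 = 899.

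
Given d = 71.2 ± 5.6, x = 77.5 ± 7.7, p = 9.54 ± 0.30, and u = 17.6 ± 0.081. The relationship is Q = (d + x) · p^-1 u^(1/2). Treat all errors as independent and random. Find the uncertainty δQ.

4.67

Let w = d + x = 149. δw = √(δd² + δx²) = √(31.4 + 59.3) = 9.52, so δw/w = 0.0640.
Q is then a monomial in w, p, u:
δQ/Q = √((δw/w)² + (-1·δp/p)² + (½·δu/u)²) = √(0.00410 + 0.000989 + 5.3e-06) = 0.0714
Q = 65.4, so δQ = 0.0714 × 65.4 = 4.67.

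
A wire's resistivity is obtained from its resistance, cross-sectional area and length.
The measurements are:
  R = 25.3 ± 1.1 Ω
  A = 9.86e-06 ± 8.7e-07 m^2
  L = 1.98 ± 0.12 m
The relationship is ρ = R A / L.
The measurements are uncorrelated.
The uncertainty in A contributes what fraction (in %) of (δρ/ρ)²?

58.3%

(δρ/ρ)² = (1·δR/R)² + (1·δA/A)² + (-1·δL/L)²
  R term: (1×0.0435)² = 0.00189
  A term: (1×0.0882)² = 0.00779
  L term: (-1×0.0606)² = 0.00367
Total = 0.0133. Share from A = 0.00779/0.0133 = 0.583.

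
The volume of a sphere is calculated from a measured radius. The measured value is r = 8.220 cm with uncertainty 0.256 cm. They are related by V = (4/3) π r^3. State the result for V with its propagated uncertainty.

V ∝ r^3, so δV/V = |3| · δr/r = 3 × 0.0311 = 0.0934.
V = 2327 cm^3, so δV = 0.0934 × 2327 = 217 cm^3.

2327 ± 217 cm^3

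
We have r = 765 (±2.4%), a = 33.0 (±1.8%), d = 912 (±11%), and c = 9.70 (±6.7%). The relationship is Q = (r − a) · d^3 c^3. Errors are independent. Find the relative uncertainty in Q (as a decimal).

Let u = r − a = 732. δu = √(δr² + δa²) = √(337 + 0.353) = 18.4, so δu/u = 0.0251.
Q is then a monomial in u, d, c:
δQ/Q = √((δu/u)² + (3·δd/d)² + (3·δc/c)²) = √(0.000630 + 0.109 + 0.0404) = 0.387

0.387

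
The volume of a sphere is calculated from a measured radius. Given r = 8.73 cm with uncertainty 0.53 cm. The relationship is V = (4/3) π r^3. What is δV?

V ∝ r^3, so δV/V = |3| · δr/r = 3 × 0.0607 = 0.182.
V = 2790 cm^3, so δV = 0.182 × 2790 = 508 cm^3.

508 cm^3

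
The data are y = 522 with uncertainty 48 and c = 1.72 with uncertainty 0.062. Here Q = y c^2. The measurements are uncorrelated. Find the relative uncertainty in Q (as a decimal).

Relative error in a monomial: (δQ/Q)² = Σ (nᵢ · δxᵢ/xᵢ)².
  (1·δy/y)² = (1×0.0920)² = 0.00846;  (2·δc/c)² = (2×0.0360)² = 0.00520
δQ/Q = √(0.0137) = 0.117

0.117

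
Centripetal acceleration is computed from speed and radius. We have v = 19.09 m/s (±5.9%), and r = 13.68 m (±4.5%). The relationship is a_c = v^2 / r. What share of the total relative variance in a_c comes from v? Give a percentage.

87.3%

(δa_c/a_c)² = (2·δv/v)² + (-1·δr/r)²
  v term: (2×0.0590)² = 0.0139
  r term: (-1×0.0450)² = 0.00202
Total = 0.0159. Share from v = 0.0139/0.0159 = 0.873.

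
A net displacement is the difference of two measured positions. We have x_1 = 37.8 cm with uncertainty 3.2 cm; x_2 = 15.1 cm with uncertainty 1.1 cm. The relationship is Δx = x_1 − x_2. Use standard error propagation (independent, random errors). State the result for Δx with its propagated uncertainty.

Each term contributes (cᵢ δxᵢ)² to (δΔx)²:
  (δx_1)² = 10.2;  (δx_2)² = 1.21
δΔx = √(11.5) = 3.38 cm
Δx = 22.7 cm.

22.7 ± 3.38 cm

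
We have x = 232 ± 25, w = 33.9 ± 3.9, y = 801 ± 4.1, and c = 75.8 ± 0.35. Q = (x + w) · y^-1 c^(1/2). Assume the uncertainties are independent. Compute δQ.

0.275

Let u = x + w = 266. δu = √(δx² + δw²) = √(625 + 15.2) = 25.3, so δu/u = 0.0952.
Q is then a monomial in u, y, c:
δQ/Q = √((δu/u)² + (-1·δy/y)² + (½·δc/c)²) = √(0.00905 + 2.62e-05 + 5.33e-06) = 0.0953
Q = 2.89, so δQ = 0.0953 × 2.89 = 0.275.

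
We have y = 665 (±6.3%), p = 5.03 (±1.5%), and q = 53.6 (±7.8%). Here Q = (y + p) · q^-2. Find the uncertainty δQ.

Let u = y + p = 670. δu = √(δy² + δp²) = √(1760 + 0.00569) = 41.9, so δu/u = 0.0625.
Q is then a monomial in u, q:
δQ/Q = √((δu/u)² + (-2·δq/q)²) = √(0.00391 + 0.0243) = 0.168
Q = 0.233, so δQ = 0.168 × 0.233 = 0.0392.

0.0392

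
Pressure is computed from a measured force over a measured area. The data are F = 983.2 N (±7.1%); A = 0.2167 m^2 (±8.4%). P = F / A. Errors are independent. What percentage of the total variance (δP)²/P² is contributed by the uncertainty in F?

(δP/P)² = (1·δF/F)² + (-1·δA/A)²
  F term: (1×0.0710)² = 0.00504
  A term: (-1×0.0840)² = 0.00706
Total = 0.0121. Share from F = 0.00504/0.0121 = 0.417.

41.7%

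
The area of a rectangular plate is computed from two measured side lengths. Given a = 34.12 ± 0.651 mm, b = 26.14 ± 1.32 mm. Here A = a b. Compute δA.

Each factor contributes (exponent × relative error)² to (δA/A)²:
  (1·δa/a)² = (1×0.0191)² = 0.000364;  (1·δb/b)² = (1×0.0505)² = 0.00255
δA/A = √(0.00291) = 0.0540
A = 891.9 mm^2, so δA = 0.0540 × 891.9 = 48.1 mm^2.

48.1 mm^2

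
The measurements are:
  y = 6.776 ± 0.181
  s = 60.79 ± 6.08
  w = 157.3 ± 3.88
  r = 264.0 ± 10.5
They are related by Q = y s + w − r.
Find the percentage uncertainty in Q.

Let p = y·s = 411.9. δp/p = √((1·δy/y)² + (1·δs/s)²) = √(0.000714 + 0.0100) = 0.104, so δp = 42.6.
Q = p + w − r: δQ = √(δp² + δw² + δr²) = √(1820 + 15.1 + 110) = 44.1
Q = 305.2, so δQ/Q = 44.1/305.2 = 0.144.

14.4%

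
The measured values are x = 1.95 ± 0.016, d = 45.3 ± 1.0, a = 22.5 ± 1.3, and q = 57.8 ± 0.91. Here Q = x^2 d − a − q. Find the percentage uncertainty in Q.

Let p = x^2·d = 172. δp/p = √((2·δx/x)² + (1·δd/d)²) = √(0.000269 + 0.000487) = 0.0275, so δp = 4.74.
Q = p − a − q: δQ = √(δp² + δa² + δq²) = √(22.4 + 1.69 + 0.828) = 5.00
Q = 92.0, so δQ/Q = 5.00/92.0 = 0.0543.

5.43%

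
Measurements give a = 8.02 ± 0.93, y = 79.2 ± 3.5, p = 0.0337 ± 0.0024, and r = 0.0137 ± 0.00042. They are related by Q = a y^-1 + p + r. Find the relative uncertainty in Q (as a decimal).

0.0861

Let w = a·y^-1 = 0.101. δw/w = √((1·δa/a)² + (-1·δy/y)²) = √(0.0134 + 0.00195) = 0.124, so δw = 0.0126.
Q = w + p + r: δQ = √(δw² + δp² + δr²) = √(0.000158 + 5.76e-06 + 1.76e-07) = 0.0128
Q = 0.149, so δQ/Q = 0.0128/0.149 = 0.0861.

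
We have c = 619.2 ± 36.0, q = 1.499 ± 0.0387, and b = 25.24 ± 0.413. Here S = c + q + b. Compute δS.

Each term contributes (cᵢ δxᵢ)² to (δS)²:
  (δc)² = 1300;  (δq)² = 0.00150;  (δb)² = 0.171
δS = √(1300) = 36.0

36.0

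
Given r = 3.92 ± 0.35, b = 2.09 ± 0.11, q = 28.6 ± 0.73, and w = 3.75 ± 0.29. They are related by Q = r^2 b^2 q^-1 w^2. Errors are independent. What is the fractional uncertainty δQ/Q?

Relative error in a monomial: (δQ/Q)² = Σ (nᵢ · δxᵢ/xᵢ)².
  (2·δr/r)² = (2×0.0893)² = 0.0319;  (2·δb/b)² = (2×0.0526)² = 0.0111;  (-1·δq/q)² = (-1×0.0255)² = 0.000651;  (2·δw/w)² = (2×0.0773)² = 0.0239
δQ/Q = √(0.0675) = 0.260

0.260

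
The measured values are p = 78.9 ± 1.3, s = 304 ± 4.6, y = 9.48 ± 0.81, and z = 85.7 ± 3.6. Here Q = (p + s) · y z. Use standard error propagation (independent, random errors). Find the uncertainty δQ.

Let u = p + s = 383. δu = √(δp² + δs²) = √(1.69 + 21.2) = 4.78, so δu/u = 0.0125.
Q is then a monomial in u, y, z:
δQ/Q = √((δu/u)² + (1·δy/y)² + (1·δz/z)²) = √(0.000156 + 0.00730 + 0.00176) = 0.0960
Q = 3.11e+05, so δQ = 0.0960 × 3.11e+05 = 29900.

29900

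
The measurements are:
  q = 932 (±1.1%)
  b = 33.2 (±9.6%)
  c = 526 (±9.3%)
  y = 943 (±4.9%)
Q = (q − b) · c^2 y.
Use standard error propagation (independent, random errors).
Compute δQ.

Let u = q − b = 899. δu = √(δq² + δb²) = √(105 + 10.2) = 10.7, so δu/u = 0.0119.
Q is then a monomial in u, c, y:
δQ/Q = √((δu/u)² + (2·δc/c)² + (1·δy/y)²) = √(0.000143 + 0.0346 + 0.00240) = 0.193
Q = 2.35e+11, so δQ = 0.193 × 2.35e+11 = 4.52e+10.

4.52e+10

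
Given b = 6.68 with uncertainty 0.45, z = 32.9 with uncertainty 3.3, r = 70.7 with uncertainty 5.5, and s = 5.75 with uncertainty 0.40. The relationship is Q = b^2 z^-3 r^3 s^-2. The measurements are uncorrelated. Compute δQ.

5.72

Q is a product of powers, so relative uncertainties combine in quadrature:
  (2·δb/b)² = (2×0.0674)² = 0.0182;  (-3·δz/z)² = (-3×0.100)² = 0.0905;  (3·δr/r)² = (3×0.0778)² = 0.0545;  (-2·δs/s)² = (-2×0.0696)² = 0.0194
δQ/Q = √(0.183) = 0.427
Q = 13.4, so δQ = 0.427 × 13.4 = 5.72.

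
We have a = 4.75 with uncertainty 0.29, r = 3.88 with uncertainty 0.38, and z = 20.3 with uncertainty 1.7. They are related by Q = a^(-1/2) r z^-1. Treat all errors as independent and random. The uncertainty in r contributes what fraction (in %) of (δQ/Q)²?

54.7%

(δQ/Q)² = (−½·δa/a)² + (1·δr/r)² + (-1·δz/z)²
  a term: (-0.5×0.0611)² = 0.000932
  r term: (1×0.0979)² = 0.00959
  z term: (-1×0.0837)² = 0.00701
Total = 0.0175. Share from r = 0.00959/0.0175 = 0.547.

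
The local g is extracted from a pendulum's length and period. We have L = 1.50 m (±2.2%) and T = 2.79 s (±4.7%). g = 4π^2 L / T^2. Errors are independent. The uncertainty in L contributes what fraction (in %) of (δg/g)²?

5.19%

(δg/g)² = (1·δL/L)² + (-2·δT/T)²
  L term: (1×0.0220)² = 0.000484
  T term: (-2×0.0470)² = 0.00884
Total = 0.00932. Share from L = 0.000484/0.00932 = 0.0519.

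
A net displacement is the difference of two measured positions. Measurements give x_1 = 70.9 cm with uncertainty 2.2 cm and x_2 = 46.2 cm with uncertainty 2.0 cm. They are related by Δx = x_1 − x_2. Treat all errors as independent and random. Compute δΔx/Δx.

Sums and differences: (δΔx)² = Σ (cᵢ δxᵢ)².
  (δx_1)² = 4.84;  (δx_2)² = 4.00
δΔx = √(8.84) = 2.97 cm
Δx = 24.7 cm, so δΔx/Δx = 2.97/24.7 = 0.120.

0.120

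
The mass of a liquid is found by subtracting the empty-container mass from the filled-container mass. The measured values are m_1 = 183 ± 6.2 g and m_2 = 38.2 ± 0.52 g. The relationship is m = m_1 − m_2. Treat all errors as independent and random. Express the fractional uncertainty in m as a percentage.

4.30%

For a sum/difference, combine absolute errors in quadrature:
  (δm_1)² = 38.4;  (δm_2)² = 0.270
δm = √(38.7) = 6.22 g
m = 145 g, so δm/m = 6.22/145 = 0.0430.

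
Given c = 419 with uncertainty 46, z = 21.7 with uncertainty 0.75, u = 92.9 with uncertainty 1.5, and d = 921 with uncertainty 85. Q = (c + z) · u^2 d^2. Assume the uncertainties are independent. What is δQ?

6.92e+11

Let w = c + z = 441. δw = √(δc² + δz²) = √(2120 + 0.562) = 46.0, so δw/w = 0.104.
Q is then a monomial in w, u, d:
δQ/Q = √((δw/w)² + (2·δu/u)² + (2·δd/d)²) = √(0.0109 + 0.00104 + 0.0341) = 0.215
Q = 3.23e+12, so δQ = 0.215 × 3.23e+12 = 6.92e+11.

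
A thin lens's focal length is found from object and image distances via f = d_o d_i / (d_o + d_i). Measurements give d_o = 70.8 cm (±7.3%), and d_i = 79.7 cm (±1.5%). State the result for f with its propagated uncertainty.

37.5 ± 1.47 cm

∂f/∂d_o = (d_i/(d_o+d_i))² = 0.280;  ∂f/∂d_i = (d_o/(d_o+d_i))² = 0.221
δf = √((∂f/∂d_o · δd_o)² + (∂f/∂d_i · δd_i)²) = √(2.10 + 0.0700) = 1.47 cm
f = 37.5 cm.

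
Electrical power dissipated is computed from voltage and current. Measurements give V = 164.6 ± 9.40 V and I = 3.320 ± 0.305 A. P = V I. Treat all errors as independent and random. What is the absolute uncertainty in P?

Relative error in a monomial: (δP/P)² = Σ (nᵢ · δxᵢ/xᵢ)².
  (1·δV/V)² = (1×0.0571)² = 0.00326;  (1·δI/I)² = (1×0.0919)² = 0.00844
δP/P = √(0.0117) = 0.108
P = 546.5 W, so δP = 0.108 × 546.5 = 59.1 W.

59.1 W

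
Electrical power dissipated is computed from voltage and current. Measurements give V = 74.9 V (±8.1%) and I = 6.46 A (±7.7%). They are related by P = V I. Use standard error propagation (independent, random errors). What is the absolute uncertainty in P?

Since P is a product/quotient, work with relative uncertainties:
  (1·δV/V)² = (1×0.0810)² = 0.00656;  (1·δI/I)² = (1×0.0770)² = 0.00593
δP/P = √(0.0125) = 0.112
P = 484 W, so δP = 0.112 × 484 = 54.1 W.

54.1 W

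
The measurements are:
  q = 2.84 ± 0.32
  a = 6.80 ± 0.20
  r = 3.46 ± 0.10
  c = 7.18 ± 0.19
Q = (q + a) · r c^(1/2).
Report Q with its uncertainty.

Let u = q + a = 9.64. δu = √(δq² + δa²) = √(0.102 + 0.0400) = 0.377, so δu/u = 0.0391.
Q is then a monomial in u, r, c:
δQ/Q = √((δu/u)² + (1·δr/r)² + (½·δc/c)²) = √(0.00153 + 0.000835 + 0.000175) = 0.0504
Q = 89.4, so δQ = 0.0504 × 89.4 = 4.51.

89.4 ± 4.51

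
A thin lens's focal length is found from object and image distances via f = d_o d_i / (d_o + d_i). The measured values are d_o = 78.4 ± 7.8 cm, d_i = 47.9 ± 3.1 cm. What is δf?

∂f/∂d_o = (d_i/(d_o+d_i))² = 0.144;  ∂f/∂d_i = (d_o/(d_o+d_i))² = 0.385
δf = √((∂f/∂d_o · δd_o)² + (∂f/∂d_i · δd_i)²) = √(1.26 + 1.43) = 1.64 cm

1.64 cm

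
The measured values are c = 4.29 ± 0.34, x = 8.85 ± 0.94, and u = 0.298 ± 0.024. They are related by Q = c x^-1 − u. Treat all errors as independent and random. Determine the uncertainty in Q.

0.0686

Let p = c·x^-1 = 0.485. δp/p = √((1·δc/c)² + (-1·δx/x)²) = √(0.00628 + 0.0113) = 0.133, so δp = 0.0642.
Q = p − u: δQ = √(δp² + δu²) = √(0.00413 + 0.000576) = 0.0686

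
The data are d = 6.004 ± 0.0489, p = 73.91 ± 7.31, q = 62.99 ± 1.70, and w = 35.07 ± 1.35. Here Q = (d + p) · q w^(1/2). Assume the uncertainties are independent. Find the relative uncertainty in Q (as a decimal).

Let u = d + p = 79.91. δu = √(δd² + δp²) = √(0.00239 + 53.4) = 7.31, so δu/u = 0.0915.
Q is then a monomial in u, q, w:
δQ/Q = √((δu/u)² + (1·δq/q)² + (½·δw/w)²) = √(0.00837 + 0.000728 + 0.000370) = 0.0973

0.0973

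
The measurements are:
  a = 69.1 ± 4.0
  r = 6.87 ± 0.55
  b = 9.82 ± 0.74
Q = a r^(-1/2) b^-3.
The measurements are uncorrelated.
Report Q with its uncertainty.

Each factor contributes (exponent × relative error)² to (δQ/Q)²:
  (1·δa/a)² = (1×0.0579)² = 0.00335;  (−½·δr/r)² = (-0.5×0.0801)² = 0.00160;  (-3·δb/b)² = (-3×0.0754)² = 0.0511
δQ/Q = √(0.0561) = 0.237
Q = 0.0278, so δQ = 0.237 × 0.0278 = 0.00659.

0.0278 ± 0.00659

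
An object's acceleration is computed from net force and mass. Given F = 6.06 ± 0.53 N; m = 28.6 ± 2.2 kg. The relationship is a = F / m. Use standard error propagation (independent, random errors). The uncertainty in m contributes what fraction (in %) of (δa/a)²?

(δa/a)² = (1·δF/F)² + (-1·δm/m)²
  F term: (1×0.0875)² = 0.00765
  m term: (-1×0.0769)² = 0.00592
Total = 0.0136. Share from m = 0.00592/0.0136 = 0.436.

43.6%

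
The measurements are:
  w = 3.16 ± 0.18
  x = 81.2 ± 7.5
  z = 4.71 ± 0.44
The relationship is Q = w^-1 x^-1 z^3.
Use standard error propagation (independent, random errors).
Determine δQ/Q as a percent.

For a monomial Q ∝ w^-1, x^-1, z^3, fractional errors add in quadrature:
  (-1·δw/w)² = (-1×0.0570)² = 0.00324;  (-1·δx/x)² = (-1×0.0924)² = 0.00853;  (3·δz/z)² = (3×0.0934)² = 0.0785
δQ/Q = √(0.0903) = 0.301

30.1%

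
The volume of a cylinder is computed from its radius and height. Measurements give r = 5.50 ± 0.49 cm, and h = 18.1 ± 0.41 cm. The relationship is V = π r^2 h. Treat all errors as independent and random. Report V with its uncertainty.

Each factor contributes (exponent × relative error)² to (δV/V)²:
  (2·δr/r)² = (2×0.0891)² = 0.0317;  (1·δh/h)² = (1×0.0227)² = 0.000513
δV/V = √(0.0323) = 0.180
V = 1720 cm^3, so δV = 0.180 × 1720 = 309 cm^3.

1720 ± 309 cm^3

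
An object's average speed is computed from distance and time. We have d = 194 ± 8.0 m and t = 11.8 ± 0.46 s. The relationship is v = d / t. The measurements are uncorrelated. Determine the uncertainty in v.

0.933 m/s

Products/powers → add relative errors in quadrature, weighted by exponent:
  (1·δd/d)² = (1×0.0412)² = 0.00170;  (-1·δt/t)² = (-1×0.0390)² = 0.00152
δv/v = √(0.00322) = 0.0567
v = 16.4 m/s, so δv = 0.0567 × 16.4 = 0.933 m/s.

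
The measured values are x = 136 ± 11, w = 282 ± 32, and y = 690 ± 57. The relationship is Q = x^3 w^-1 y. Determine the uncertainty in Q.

For a monomial Q ∝ x^3, w^-1, y, fractional errors add in quadrature:
  (3·δx/x)² = (3×0.0809)² = 0.0589;  (-1·δw/w)² = (-1×0.113)² = 0.0129;  (1·δy/y)² = (1×0.0826)² = 0.00682
δQ/Q = √(0.0786) = 0.280
Q = 6.15e+06, so δQ = 0.280 × 6.15e+06 = 1.73e+06.

1.73e+06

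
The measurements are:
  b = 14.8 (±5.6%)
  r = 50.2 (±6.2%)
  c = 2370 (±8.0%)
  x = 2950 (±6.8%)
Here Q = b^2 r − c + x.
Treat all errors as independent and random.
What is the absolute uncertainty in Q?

1430

Let p = b^2·r = 11000. δp/p = √((2·δb/b)² + (1·δr/r)²) = √(0.0125 + 0.00384) = 0.128, so δp = 1410.
Q = p − c + x: δQ = √(δp² + δc² + δx²) = √(1.98e+06 + 35900 + 40200) = 1430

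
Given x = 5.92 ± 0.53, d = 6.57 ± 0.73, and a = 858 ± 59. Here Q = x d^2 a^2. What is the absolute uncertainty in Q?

5.2e+07

Relative error in a monomial: (δQ/Q)² = Σ (nᵢ · δxᵢ/xᵢ)².
  (1·δx/x)² = (1×0.0895)² = 0.00802;  (2·δd/d)² = (2×0.111)² = 0.0494;  (2·δa/a)² = (2×0.0688)² = 0.0189
δQ/Q = √(0.0763) = 0.276
Q = 1.88e+08, so δQ = 0.276 × 1.88e+08 = 5.2e+07.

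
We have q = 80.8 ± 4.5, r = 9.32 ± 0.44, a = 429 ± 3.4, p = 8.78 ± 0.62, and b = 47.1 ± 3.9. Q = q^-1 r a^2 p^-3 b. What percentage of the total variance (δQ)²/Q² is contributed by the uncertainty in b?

(δQ/Q)² = (-1·δq/q)² + (1·δr/r)² + (2·δa/a)² + (-3·δp/p)² + (1·δb/b)²
  q term: (-1×0.0557)² = 0.00310
  r term: (1×0.0472)² = 0.00223
  a term: (2×0.00793)² = 0.000251
  p term: (-3×0.0706)² = 0.0449
  b term: (1×0.0828)² = 0.00686
Total = 0.0573. Share from b = 0.00686/0.0573 = 0.120.

12.0%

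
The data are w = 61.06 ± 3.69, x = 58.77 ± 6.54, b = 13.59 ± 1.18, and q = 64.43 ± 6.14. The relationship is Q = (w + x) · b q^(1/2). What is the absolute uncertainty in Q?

1530

Let u = w + x = 119.8. δu = √(δw² + δx²) = √(13.6 + 42.8) = 7.51, so δu/u = 0.0627.
Q is then a monomial in u, b, q:
δQ/Q = √((δu/u)² + (1·δb/b)² + (½·δq/q)²) = √(0.00393 + 0.00754 + 0.00227) = 0.117
Q = 13070, so δQ = 0.117 × 13070 = 1530.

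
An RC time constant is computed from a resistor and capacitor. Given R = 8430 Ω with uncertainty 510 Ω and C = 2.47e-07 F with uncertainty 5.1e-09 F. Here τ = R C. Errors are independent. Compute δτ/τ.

Since τ is a product/quotient, work with relative uncertainties:
  (1·δR/R)² = (1×0.0605)² = 0.00366;  (1·δC/C)² = (1×0.0206)² = 0.000426
δτ/τ = √(0.00409) = 0.0639

0.0639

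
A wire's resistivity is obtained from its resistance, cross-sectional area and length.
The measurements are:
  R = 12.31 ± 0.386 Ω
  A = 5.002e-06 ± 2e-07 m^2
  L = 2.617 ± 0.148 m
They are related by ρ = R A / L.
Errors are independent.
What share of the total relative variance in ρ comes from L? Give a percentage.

(δρ/ρ)² = (1·δR/R)² + (1·δA/A)² + (-1·δL/L)²
  R term: (1×0.0314)² = 0.000983
  A term: (1×0.0400)² = 0.00160
  L term: (-1×0.0566)² = 0.00320
Total = 0.00578. Share from L = 0.00320/0.00578 = 0.553.

55.3%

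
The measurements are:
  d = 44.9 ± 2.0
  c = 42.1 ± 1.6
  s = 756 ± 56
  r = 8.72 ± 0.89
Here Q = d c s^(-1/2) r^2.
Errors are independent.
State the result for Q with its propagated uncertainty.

For a monomial Q ∝ d, c, s^(-1/2), r^2, fractional errors add in quadrature:
  (1·δd/d)² = (1×0.0445)² = 0.00198;  (1·δc/c)² = (1×0.0380)² = 0.00144;  (−½·δs/s)² = (-0.5×0.0741)² = 0.00137;  (2·δr/r)² = (2×0.102)² = 0.0417
δQ/Q = √(0.0465) = 0.216
Q = 5230, so δQ = 0.216 × 5230 = 1130.

5230 ± 1130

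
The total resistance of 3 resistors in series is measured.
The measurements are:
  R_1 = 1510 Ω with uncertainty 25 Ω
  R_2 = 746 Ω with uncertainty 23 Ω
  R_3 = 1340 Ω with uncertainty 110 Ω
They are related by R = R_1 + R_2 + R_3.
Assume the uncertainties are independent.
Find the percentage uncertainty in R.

3.20%

Each term contributes (cᵢ δxᵢ)² to (δR)²:
  (δR_1)² = 625;  (δR_2)² = 529;  (δR_3)² = 12100
δR = √(13300) = 115 Ω
R = 3600 Ω, so δR/R = 115/3600 = 0.0320.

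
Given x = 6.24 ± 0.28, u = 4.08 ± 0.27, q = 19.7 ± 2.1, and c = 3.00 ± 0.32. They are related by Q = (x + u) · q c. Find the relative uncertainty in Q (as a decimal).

0.155

Let w = x + u = 10.3. δw = √(δx² + δu²) = √(0.0784 + 0.0729) = 0.389, so δw/w = 0.0377.
Q is then a monomial in w, q, c:
δQ/Q = √((δw/w)² + (1·δq/q)² + (1·δc/c)²) = √(0.00142 + 0.0114 + 0.0114) = 0.155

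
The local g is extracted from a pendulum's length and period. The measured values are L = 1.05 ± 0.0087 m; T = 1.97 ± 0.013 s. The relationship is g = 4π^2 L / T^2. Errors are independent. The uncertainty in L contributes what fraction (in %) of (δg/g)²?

28.3%

(δg/g)² = (1·δL/L)² + (-2·δT/T)²
  L term: (1×0.00829)² = 6.87e-05
  T term: (-2×0.00660)² = 0.000174
Total = 0.000243. Share from L = 6.87e-05/0.000243 = 0.283.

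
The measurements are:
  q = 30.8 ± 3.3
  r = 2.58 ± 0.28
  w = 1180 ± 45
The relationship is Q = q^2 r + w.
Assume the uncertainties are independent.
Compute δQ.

Let p = q^2·r = 2450. δp/p = √((2·δq/q)² + (1·δr/r)²) = √(0.0459 + 0.0118) = 0.240, so δp = 588.
Q = p + w: δQ = √(δp² + δw²) = √(3.46e+05 + 2020) = 590

590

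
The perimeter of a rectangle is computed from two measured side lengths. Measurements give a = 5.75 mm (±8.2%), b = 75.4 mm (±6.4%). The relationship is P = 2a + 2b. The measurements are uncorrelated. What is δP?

P is a linear combination, so absolute uncertainties add in quadrature:
  (2·δa)² = 0.889;  (2·δb)² = 93.1
δP = √(94.0) = 9.70 mm

9.70 mm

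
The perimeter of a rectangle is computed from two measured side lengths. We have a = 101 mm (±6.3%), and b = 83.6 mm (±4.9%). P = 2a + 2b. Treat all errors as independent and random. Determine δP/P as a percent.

4.10%

For a sum/difference, combine absolute errors in quadrature:
  (2·δa)² = 162;  (2·δb)² = 67.1
δP = √(229) = 15.1 mm
P = 369 mm, so δP/P = 15.1/369 = 0.0410.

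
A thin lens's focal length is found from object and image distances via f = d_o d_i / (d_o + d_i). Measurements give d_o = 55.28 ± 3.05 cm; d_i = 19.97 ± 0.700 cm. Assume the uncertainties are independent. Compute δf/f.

0.0296

∂f/∂d_o = (d_i/(d_o+d_i))² = 0.0704;  ∂f/∂d_i = (d_o/(d_o+d_i))² = 0.540
δf = √((∂f/∂d_o · δd_o)² + (∂f/∂d_i · δd_i)²) = √(0.0461 + 0.143) = 0.435 cm
f = 14.67 cm, so δf/f = 0.435/14.67 = 0.0296.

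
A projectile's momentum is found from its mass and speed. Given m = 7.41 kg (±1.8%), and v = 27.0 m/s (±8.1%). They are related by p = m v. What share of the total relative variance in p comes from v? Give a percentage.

(δp/p)² = (1·δm/m)² + (1·δv/v)²
  m term: (1×0.0180)² = 0.000324
  v term: (1×0.0810)² = 0.00656
Total = 0.00689. Share from v = 0.00656/0.00689 = 0.953.

95.3%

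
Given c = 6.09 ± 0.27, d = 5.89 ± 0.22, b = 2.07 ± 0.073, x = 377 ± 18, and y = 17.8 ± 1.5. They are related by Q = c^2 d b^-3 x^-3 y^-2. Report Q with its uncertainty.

(1.45 ± 0.382) × 10^-9

Relative error in a monomial: (δQ/Q)² = Σ (nᵢ · δxᵢ/xᵢ)².
  (2·δc/c)² = (2×0.0443)² = 0.00786;  (1·δd/d)² = (1×0.0374)² = 0.00140;  (-3·δb/b)² = (-3×0.0353)² = 0.0112;  (-3·δx/x)² = (-3×0.0477)² = 0.0205;  (-2·δy/y)² = (-2×0.0843)² = 0.0284
δQ/Q = √(0.0694) = 0.263
Q = 1.45e-09, so δQ = 0.263 × 1.45e-09 = 3.82e-10.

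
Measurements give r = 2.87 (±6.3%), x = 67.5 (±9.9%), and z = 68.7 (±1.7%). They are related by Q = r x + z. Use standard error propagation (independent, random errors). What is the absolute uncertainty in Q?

Let p = r·x = 194. δp/p = √((1·δr/r)² + (1·δx/x)²) = √(0.00397 + 0.00980) = 0.117, so δp = 22.7.
Q = p + z: δQ = √(δp² + δz²) = √(517 + 1.36) = 22.8

22.8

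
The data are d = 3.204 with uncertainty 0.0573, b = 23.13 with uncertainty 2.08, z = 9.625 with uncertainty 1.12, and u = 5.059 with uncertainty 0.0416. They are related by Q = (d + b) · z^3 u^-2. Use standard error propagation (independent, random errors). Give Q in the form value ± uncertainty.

Let w = d + b = 26.33. δw = √(δd² + δb²) = √(0.00328 + 4.33) = 2.08, so δw/w = 0.0790.
Q is then a monomial in w, z, u:
δQ/Q = √((δw/w)² + (3·δz/z)² + (-2·δu/u)²) = √(0.00624 + 0.122 + 0.000270) = 0.358
Q = 917.5, so δQ = 0.358 × 917.5 = 329.

917.5 ± 329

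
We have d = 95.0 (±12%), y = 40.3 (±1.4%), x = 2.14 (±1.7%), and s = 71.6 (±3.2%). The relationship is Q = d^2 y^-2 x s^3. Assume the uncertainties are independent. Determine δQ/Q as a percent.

Products/powers → add relative errors in quadrature, weighted by exponent:
  (2·δd/d)² = (2×0.120)² = 0.0576;  (-2·δy/y)² = (-2×0.0140)² = 0.000784;  (1·δx/x)² = (1×0.0170)² = 0.000289;  (3·δs/s)² = (3×0.0320)² = 0.00922
δQ/Q = √(0.0679) = 0.261

26.1%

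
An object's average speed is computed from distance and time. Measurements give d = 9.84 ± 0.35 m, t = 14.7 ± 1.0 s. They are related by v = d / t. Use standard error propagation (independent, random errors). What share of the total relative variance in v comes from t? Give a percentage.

(δv/v)² = (1·δd/d)² + (-1·δt/t)²
  d term: (1×0.0356)² = 0.00127
  t term: (-1×0.0680)² = 0.00463
Total = 0.00589. Share from t = 0.00463/0.00589 = 0.785.

78.5%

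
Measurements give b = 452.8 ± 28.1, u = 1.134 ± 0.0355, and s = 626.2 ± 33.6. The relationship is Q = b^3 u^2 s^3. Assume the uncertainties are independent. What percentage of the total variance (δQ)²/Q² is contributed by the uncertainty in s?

(δQ/Q)² = (3·δb/b)² + (2·δu/u)² + (3·δs/s)²
  b term: (3×0.0621)² = 0.0347
  u term: (2×0.0313)² = 0.00392
  s term: (3×0.0537)² = 0.0259
Total = 0.0645. Share from s = 0.0259/0.0645 = 0.402.

40.2%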